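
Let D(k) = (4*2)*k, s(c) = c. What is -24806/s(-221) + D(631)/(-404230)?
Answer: 5013106886/44667415 ≈ 112.23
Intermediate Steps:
D(k) = 8*k
-24806/s(-221) + D(631)/(-404230) = -24806/(-221) + (8*631)/(-404230) = -24806*(-1/221) + 5048*(-1/404230) = 24806/221 - 2524/202115 = 5013106886/44667415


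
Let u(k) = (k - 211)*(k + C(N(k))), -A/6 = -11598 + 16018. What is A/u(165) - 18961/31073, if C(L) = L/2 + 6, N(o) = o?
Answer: 672187/403949 ≈ 1.6640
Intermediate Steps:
C(L) = 6 + L/2 (C(L) = L*(1/2) + 6 = L/2 + 6 = 6 + L/2)
A = -26520 (A = -6*(-11598 + 16018) = -6*4420 = -26520)
u(k) = (-211 + k)*(6 + 3*k/2) (u(k) = (k - 211)*(k + (6 + k/2)) = (-211 + k)*(6 + 3*k/2))
A/u(165) - 18961/31073 = -26520/(-1266 - 621/2*165 + (3/2)*165**2) - 18961/31073 = -26520/(-1266 - 102465/2 + (3/2)*27225) - 18961*1/31073 = -26520/(-1266 - 102465/2 + 81675/2) - 18961/31073 = -26520/(-11661) - 18961/31073 = -26520*(-1/11661) - 18961/31073 = 680/299 - 18961/31073 = 672187/403949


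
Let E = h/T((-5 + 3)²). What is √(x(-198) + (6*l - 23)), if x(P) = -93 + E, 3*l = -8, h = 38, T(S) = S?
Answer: 7*I*√10/2 ≈ 11.068*I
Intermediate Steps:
l = -8/3 (l = (⅓)*(-8) = -8/3 ≈ -2.6667)
E = 19/2 (E = 38/((-5 + 3)²) = 38/((-2)²) = 38/4 = 38*(¼) = 19/2 ≈ 9.5000)
x(P) = -167/2 (x(P) = -93 + 19/2 = -167/2)
√(x(-198) + (6*l - 23)) = √(-167/2 + (6*(-8/3) - 23)) = √(-167/2 + (-16 - 23)) = √(-167/2 - 39) = √(-245/2) = 7*I*√10/2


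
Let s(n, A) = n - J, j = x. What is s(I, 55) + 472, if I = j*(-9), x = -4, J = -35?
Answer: 543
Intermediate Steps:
j = -4
I = 36 (I = -4*(-9) = 36)
s(n, A) = 35 + n (s(n, A) = n - 1*(-35) = n + 35 = 35 + n)
s(I, 55) + 472 = (35 + 36) + 472 = 71 + 472 = 543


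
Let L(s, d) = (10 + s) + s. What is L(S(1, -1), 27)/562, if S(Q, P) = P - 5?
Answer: -1/281 ≈ -0.0035587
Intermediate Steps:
S(Q, P) = -5 + P
L(s, d) = 10 + 2*s
L(S(1, -1), 27)/562 = (10 + 2*(-5 - 1))/562 = (10 + 2*(-6))*(1/562) = (10 - 12)*(1/562) = -2*1/562 = -1/281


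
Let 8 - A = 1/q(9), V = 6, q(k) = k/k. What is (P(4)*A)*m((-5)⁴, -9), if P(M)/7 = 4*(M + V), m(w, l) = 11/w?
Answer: 4312/125 ≈ 34.496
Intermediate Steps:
q(k) = 1
A = 7 (A = 8 - 1/1 = 8 - 1*1 = 8 - 1 = 7)
P(M) = 168 + 28*M (P(M) = 7*(4*(M + 6)) = 7*(4*(6 + M)) = 7*(24 + 4*M) = 168 + 28*M)
(P(4)*A)*m((-5)⁴, -9) = ((168 + 28*4)*7)*(11/((-5)⁴)) = ((168 + 112)*7)*(11/625) = (280*7)*(11*(1/625)) = 1960*(11/625) = 4312/125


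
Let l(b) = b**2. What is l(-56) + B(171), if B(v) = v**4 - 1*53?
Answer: 855039164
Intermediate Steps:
B(v) = -53 + v**4 (B(v) = v**4 - 53 = -53 + v**4)
l(-56) + B(171) = (-56)**2 + (-53 + 171**4) = 3136 + (-53 + 855036081) = 3136 + 855036028 = 855039164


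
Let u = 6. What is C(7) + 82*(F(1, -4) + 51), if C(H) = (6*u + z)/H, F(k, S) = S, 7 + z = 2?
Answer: 27009/7 ≈ 3858.4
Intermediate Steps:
z = -5 (z = -7 + 2 = -5)
C(H) = 31/H (C(H) = (6*6 - 5)/H = (36 - 5)/H = 31/H)
C(7) + 82*(F(1, -4) + 51) = 31/7 + 82*(-4 + 51) = 31*(⅐) + 82*47 = 31/7 + 3854 = 27009/7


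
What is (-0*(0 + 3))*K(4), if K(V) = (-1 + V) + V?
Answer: 0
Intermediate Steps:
K(V) = -1 + 2*V
(-0*(0 + 3))*K(4) = (-0*(0 + 3))*(-1 + 2*4) = (-0*3)*(-1 + 8) = -44*0*7 = 0*7 = 0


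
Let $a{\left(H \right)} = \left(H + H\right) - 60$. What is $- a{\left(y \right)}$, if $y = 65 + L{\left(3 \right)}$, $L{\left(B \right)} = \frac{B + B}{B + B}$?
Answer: $-72$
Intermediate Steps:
$L{\left(B \right)} = 1$ ($L{\left(B \right)} = \frac{2 B}{2 B} = 2 B \frac{1}{2 B} = 1$)
$y = 66$ ($y = 65 + 1 = 66$)
$a{\left(H \right)} = -60 + 2 H$ ($a{\left(H \right)} = 2 H - 60 = -60 + 2 H$)
$- a{\left(y \right)} = - (-60 + 2 \cdot 66) = - (-60 + 132) = \left(-1\right) 72 = -72$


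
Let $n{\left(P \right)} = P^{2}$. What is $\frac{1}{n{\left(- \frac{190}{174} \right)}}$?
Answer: $\frac{7569}{9025} \approx 0.83867$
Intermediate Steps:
$\frac{1}{n{\left(- \frac{190}{174} \right)}} = \frac{1}{\left(- \frac{190}{174}\right)^{2}} = \frac{1}{\left(\left(-190\right) \frac{1}{174}\right)^{2}} = \frac{1}{\left(- \frac{95}{87}\right)^{2}} = \frac{1}{\frac{9025}{7569}} = \frac{7569}{9025}$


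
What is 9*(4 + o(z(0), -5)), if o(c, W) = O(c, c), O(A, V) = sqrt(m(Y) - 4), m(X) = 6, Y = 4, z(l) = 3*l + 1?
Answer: 36 + 9*sqrt(2) ≈ 48.728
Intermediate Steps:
z(l) = 1 + 3*l
O(A, V) = sqrt(2) (O(A, V) = sqrt(6 - 4) = sqrt(2))
o(c, W) = sqrt(2)
9*(4 + o(z(0), -5)) = 9*(4 + sqrt(2)) = 36 + 9*sqrt(2)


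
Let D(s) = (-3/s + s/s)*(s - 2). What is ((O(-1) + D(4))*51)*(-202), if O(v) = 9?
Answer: -97869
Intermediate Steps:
D(s) = (1 - 3/s)*(-2 + s) (D(s) = (-3/s + 1)*(-2 + s) = (1 - 3/s)*(-2 + s))
((O(-1) + D(4))*51)*(-202) = ((9 + (-5 + 4 + 6/4))*51)*(-202) = ((9 + (-5 + 4 + 6*(¼)))*51)*(-202) = ((9 + (-5 + 4 + 3/2))*51)*(-202) = ((9 + ½)*51)*(-202) = ((19/2)*51)*(-202) = (969/2)*(-202) = -97869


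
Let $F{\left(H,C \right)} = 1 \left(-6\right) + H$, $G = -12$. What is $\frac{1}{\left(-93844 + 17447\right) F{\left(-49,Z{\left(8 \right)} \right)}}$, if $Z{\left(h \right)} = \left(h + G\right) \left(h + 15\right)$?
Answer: $\frac{1}{4201835} \approx 2.3799 \cdot 10^{-7}$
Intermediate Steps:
$Z{\left(h \right)} = \left(-12 + h\right) \left(15 + h\right)$ ($Z{\left(h \right)} = \left(h - 12\right) \left(h + 15\right) = \left(-12 + h\right) \left(15 + h\right)$)
$F{\left(H,C \right)} = -6 + H$
$\frac{1}{\left(-93844 + 17447\right) F{\left(-49,Z{\left(8 \right)} \right)}} = \frac{1}{\left(-93844 + 17447\right) \left(-6 - 49\right)} = \frac{1}{\left(-76397\right) \left(-55\right)} = \left(- \frac{1}{76397}\right) \left(- \frac{1}{55}\right) = \frac{1}{4201835}$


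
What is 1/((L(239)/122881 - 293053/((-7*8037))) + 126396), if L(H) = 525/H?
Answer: 1652245760781/208845861753531878 ≈ 7.9113e-6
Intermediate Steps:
1/((L(239)/122881 - 293053/((-7*8037))) + 126396) = 1/(((525/239)/122881 - 293053/((-7*8037))) + 126396) = 1/(((525*(1/239))*(1/122881) - 293053/(-56259)) + 126396) = 1/(((525/239)*(1/122881) - 293053*(-1/56259)) + 126396) = 1/((525/29368559 + 293053/56259) + 126396) = 1/(8606573856602/1652245760781 + 126396) = 1/(208845861753531878/1652245760781) = 1652245760781/208845861753531878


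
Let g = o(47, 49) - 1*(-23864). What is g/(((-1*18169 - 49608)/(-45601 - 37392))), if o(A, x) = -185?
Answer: 1965191247/67777 ≈ 28995.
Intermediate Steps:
g = 23679 (g = -185 - 1*(-23864) = -185 + 23864 = 23679)
g/(((-1*18169 - 49608)/(-45601 - 37392))) = 23679/(((-1*18169 - 49608)/(-45601 - 37392))) = 23679/(((-18169 - 49608)/(-82993))) = 23679/((-67777*(-1/82993))) = 23679/(67777/82993) = 23679*(82993/67777) = 1965191247/67777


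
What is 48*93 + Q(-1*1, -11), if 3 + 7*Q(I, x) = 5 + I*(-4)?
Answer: 31254/7 ≈ 4464.9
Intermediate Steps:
Q(I, x) = 2/7 - 4*I/7 (Q(I, x) = -3/7 + (5 + I*(-4))/7 = -3/7 + (5 - 4*I)/7 = -3/7 + (5/7 - 4*I/7) = 2/7 - 4*I/7)
48*93 + Q(-1*1, -11) = 48*93 + (2/7 - (-4)/7) = 4464 + (2/7 - 4/7*(-1)) = 4464 + (2/7 + 4/7) = 4464 + 6/7 = 31254/7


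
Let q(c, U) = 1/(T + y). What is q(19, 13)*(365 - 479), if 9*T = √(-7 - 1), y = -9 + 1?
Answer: 9234/649 + 513*I*√2/1298 ≈ 14.228 + 0.55893*I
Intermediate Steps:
y = -8
T = 2*I*√2/9 (T = √(-7 - 1)/9 = √(-8)/9 = (2*I*√2)/9 = 2*I*√2/9 ≈ 0.31427*I)
q(c, U) = 1/(-8 + 2*I*√2/9) (q(c, U) = 1/(2*I*√2/9 - 8) = 1/(-8 + 2*I*√2/9))
q(19, 13)*(365 - 479) = (-81/649 - 9*I*√2/2596)*(365 - 479) = (-81/649 - 9*I*√2/2596)*(-114) = 9234/649 + 513*I*√2/1298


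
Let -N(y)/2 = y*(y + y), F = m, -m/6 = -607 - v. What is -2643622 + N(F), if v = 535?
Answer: -190443238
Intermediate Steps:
m = 6852 (m = -6*(-607 - 1*535) = -6*(-607 - 535) = -6*(-1142) = 6852)
F = 6852
N(y) = -4*y² (N(y) = -2*y*(y + y) = -2*y*2*y = -4*y²)
-2643622 + N(F) = -2643622 - 4*6852² = -2643622 - 4*46949904 = -2643622 - 187799616 = -190443238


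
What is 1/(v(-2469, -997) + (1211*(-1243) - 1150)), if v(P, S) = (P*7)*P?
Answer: 1/41165304 ≈ 2.4292e-8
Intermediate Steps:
v(P, S) = 7*P² (v(P, S) = (7*P)*P = 7*P²)
1/(v(-2469, -997) + (1211*(-1243) - 1150)) = 1/(7*(-2469)² + (1211*(-1243) - 1150)) = 1/(7*6095961 + (-1505273 - 1150)) = 1/(42671727 - 1506423) = 1/41165304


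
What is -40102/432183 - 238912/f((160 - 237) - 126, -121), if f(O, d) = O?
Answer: 103245564190/87733149 ≈ 1176.8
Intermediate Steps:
-40102/432183 - 238912/f((160 - 237) - 126, -121) = -40102/432183 - 238912/((160 - 237) - 126) = -40102*1/432183 - 238912/(-77 - 126) = -40102/432183 - 238912/(-203) = -40102/432183 - 238912*(-1/203) = -40102/432183 + 238912/203 = 103245564190/87733149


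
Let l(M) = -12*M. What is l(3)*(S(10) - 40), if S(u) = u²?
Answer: -2160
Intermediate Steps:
l(3)*(S(10) - 40) = (-12*3)*(10² - 40) = -36*(100 - 40) = -36*60 = -2160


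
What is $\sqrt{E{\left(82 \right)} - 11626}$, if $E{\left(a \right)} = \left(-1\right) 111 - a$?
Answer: $i \sqrt{11819} \approx 108.72 i$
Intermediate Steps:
$E{\left(a \right)} = -111 - a$
$\sqrt{E{\left(82 \right)} - 11626} = \sqrt{\left(-111 - 82\right) - 11626} = \sqrt{-193 - 11626} = \sqrt{-11819} = i \sqrt{11819}$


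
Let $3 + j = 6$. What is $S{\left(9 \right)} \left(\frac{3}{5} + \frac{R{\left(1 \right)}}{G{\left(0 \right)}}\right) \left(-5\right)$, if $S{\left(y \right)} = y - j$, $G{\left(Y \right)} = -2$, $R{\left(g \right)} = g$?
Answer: $-3$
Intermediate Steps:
$j = 3$ ($j = -3 + 6 = 3$)
$S{\left(y \right)} = -3 + y$ ($S{\left(y \right)} = y - 3 = -3 + y$)
$S{\left(9 \right)} \left(\frac{3}{5} + \frac{R{\left(1 \right)}}{G{\left(0 \right)}}\right) \left(-5\right) = \left(-3 + 9\right) \left(\frac{3}{5} + 1 \frac{1}{-2}\right) \left(-5\right) = 6 \left(3 \cdot \frac{1}{5} + 1 \left(- \frac{1}{2}\right)\right) \left(-5\right) = 6 \left(\frac{3}{5} - \frac{1}{2}\right) \left(-5\right) = 6 \cdot \frac{1}{10} \left(-5\right) = 6 \left(- \frac{1}{2}\right) = -3$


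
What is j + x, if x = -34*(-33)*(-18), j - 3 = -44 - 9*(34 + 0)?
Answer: -20543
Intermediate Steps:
j = -347 (j = 3 + (-44 - 9*(34 + 0)) = 3 + (-44 - 9*34) = 3 + (-44 - 306) = 3 - 350 = -347)
x = -20196 (x = 1122*(-18) = -20196)
j + x = -347 - 20196 = -20543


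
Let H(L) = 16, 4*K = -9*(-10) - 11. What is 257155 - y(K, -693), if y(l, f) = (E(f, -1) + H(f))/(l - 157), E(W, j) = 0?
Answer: 141178159/549 ≈ 2.5716e+5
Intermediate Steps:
K = 79/4 (K = (-9*(-10) - 11)/4 = (90 - 11)/4 = (1/4)*79 = 79/4 ≈ 19.750)
y(l, f) = 16/(-157 + l) (y(l, f) = (0 + 16)/(l - 157) = 16/(-157 + l))
257155 - y(K, -693) = 257155 - 16/(-157 + 79/4) = 257155 - 16/(-549/4) = 257155 - 16*(-4)/549 = 257155 - 1*(-64/549) = 257155 + 64/549 = 141178159/549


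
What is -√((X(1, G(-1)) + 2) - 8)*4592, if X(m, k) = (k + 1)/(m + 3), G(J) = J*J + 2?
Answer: -4592*I*√5 ≈ -10268.0*I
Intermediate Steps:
G(J) = 2 + J² (G(J) = J² + 2 = 2 + J²)
X(m, k) = (1 + k)/(3 + m)
-√((X(1, G(-1)) + 2) - 8)*4592 = -√(((1 + (2 + (-1)²))/(3 + 1) + 2) - 8)*4592 = -√(((1 + (2 + 1))/4 + 2) - 8)*4592 = -√(((1 + 3)/4 + 2) - 8)*4592 = -√(((¼)*4 + 2) - 8)*4592 = -√((1 + 2) - 8)*4592 = -√(3 - 8)*4592 = -√(-5)*4592 = -I*√5*4592 = -4592*I*√5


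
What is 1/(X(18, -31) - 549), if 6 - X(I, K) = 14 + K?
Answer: -1/526 ≈ -0.0019011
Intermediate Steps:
X(I, K) = -8 - K (X(I, K) = 6 - (14 + K) = 6 + (-14 - K) = -8 - K)
1/(X(18, -31) - 549) = 1/((-8 - 1*(-31)) - 549) = 1/((-8 + 31) - 549) = 1/(23 - 549) = 1/(-526) = -1/526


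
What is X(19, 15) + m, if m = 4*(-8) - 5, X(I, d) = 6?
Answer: -31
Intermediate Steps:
m = -37 (m = -32 - 5 = -37)
X(19, 15) + m = 6 - 37 = -31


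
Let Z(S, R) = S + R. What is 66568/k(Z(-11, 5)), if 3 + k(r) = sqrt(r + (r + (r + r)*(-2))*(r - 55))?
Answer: -1256/7 - 5024*I*sqrt(69)/21 ≈ -179.43 - 1987.3*I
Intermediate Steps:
Z(S, R) = R + S
k(r) = -3 + sqrt(r - 3*r*(-55 + r)) (k(r) = -3 + sqrt(r + (r + (r + r)*(-2))*(r - 55)) = -3 + sqrt(r + (r + (2*r)*(-2))*(-55 + r)) = -3 + sqrt(r + (r - 4*r)*(-55 + r)) = -3 + sqrt(r + (-3*r)*(-55 + r)) = -3 + sqrt(r - 3*r*(-55 + r)))
66568/k(Z(-11, 5)) = 66568/(-3 + sqrt((5 - 11)*(166 - 3*(5 - 11)))) = 66568/(-3 + sqrt(-6*(166 - 3*(-6)))) = 66568/(-3 + sqrt(-6*(166 + 18))) = 66568/(-3 + sqrt(-6*184)) = 66568/(-3 + sqrt(-1104)) = 66568/(-3 + 4*I*sqrt(69))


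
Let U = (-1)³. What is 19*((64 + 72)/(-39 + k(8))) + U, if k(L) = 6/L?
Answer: -617/9 ≈ -68.556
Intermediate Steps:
U = -1
19*((64 + 72)/(-39 + k(8))) + U = 19*((64 + 72)/(-39 + 6/8)) - 1 = 19*(136/(-39 + 6*(⅛))) - 1 = 19*(136/(-39 + ¾)) - 1 = 19*(136/(-153/4)) - 1 = 19*(136*(-4/153)) - 1 = 19*(-32/9) - 1 = -608/9 - 1 = -617/9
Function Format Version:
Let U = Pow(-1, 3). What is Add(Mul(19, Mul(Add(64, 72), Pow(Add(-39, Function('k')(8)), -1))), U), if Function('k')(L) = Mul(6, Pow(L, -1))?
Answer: Rational(-617, 9) ≈ -68.556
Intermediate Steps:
U = -1
Add(Mul(19, Mul(Add(64, 72), Pow(Add(-39, Function('k')(8)), -1))), U) = Add(Mul(19, Mul(Add(64, 72), Pow(Add(-39, Mul(6, Pow(8, -1))), -1))), -1) = Add(Mul(19, Mul(136, Pow(Add(-39, Mul(6, Rational(1, 8))), -1))), -1) = Add(Mul(19, Mul(136, Pow(Add(-39, Rational(3, 4)), -1))), -1) = Add(Mul(19, Mul(136, Pow(Rational(-153, 4), -1))), -1) = Add(Mul(19, Mul(136, Rational(-4, 153))), -1) = Add(Mul(19, Rational(-32, 9)), -1) = Add(Rational(-608, 9), -1) = Rational(-617, 9)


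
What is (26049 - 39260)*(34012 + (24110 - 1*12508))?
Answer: -602606554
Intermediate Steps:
(26049 - 39260)*(34012 + (24110 - 1*12508)) = -13211*(34012 + (24110 - 12508)) = -13211*(34012 + 11602) = -13211*45614 = -602606554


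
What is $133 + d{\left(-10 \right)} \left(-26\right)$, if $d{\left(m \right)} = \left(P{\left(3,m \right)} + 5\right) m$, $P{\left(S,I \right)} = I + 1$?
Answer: $-907$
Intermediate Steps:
$P{\left(S,I \right)} = 1 + I$
$d{\left(m \right)} = m \left(6 + m\right)$ ($d{\left(m \right)} = \left(\left(1 + m\right) + 5\right) m = \left(6 + m\right) m = m \left(6 + m\right)$)
$133 + d{\left(-10 \right)} \left(-26\right) = 133 + - 10 \left(6 - 10\right) \left(-26\right) = 133 + \left(-10\right) \left(-4\right) \left(-26\right) = 133 + 40 \left(-26\right) = 133 - 1040 = -907$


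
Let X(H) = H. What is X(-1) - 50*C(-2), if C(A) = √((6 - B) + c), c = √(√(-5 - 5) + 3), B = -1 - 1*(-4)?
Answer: -1 - 50*√(3 + √(3 + I*√10)) ≈ -112.27 - 9.2599*I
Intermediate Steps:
B = 3 (B = -1 + 4 = 3)
c = √(3 + I*√10) (c = √(√(-10) + 3) = √(I*√10 + 3) = √(3 + I*√10) ≈ 1.9182 + 0.82429*I)
C(A) = √(3 + √(3 + I*√10)) (C(A) = √((6 - 1*3) + √(3 + I*√10)) = √((6 - 3) + √(3 + I*√10)) = √(3 + √(3 + I*√10)))
X(-1) - 50*C(-2) = -1 - 50*√(3 + √(3 + I*√10))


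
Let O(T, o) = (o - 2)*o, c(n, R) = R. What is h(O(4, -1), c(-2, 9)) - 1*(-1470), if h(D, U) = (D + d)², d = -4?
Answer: 1471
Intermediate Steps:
O(T, o) = o*(-2 + o) (O(T, o) = (-2 + o)*o = o*(-2 + o))
h(D, U) = (-4 + D)² (h(D, U) = (D - 4)² = (-4 + D)²)
h(O(4, -1), c(-2, 9)) - 1*(-1470) = (-4 - (-2 - 1))² - 1*(-1470) = (-4 - 1*(-3))² + 1470 = (-4 + 3)² + 1470 = (-1)² + 1470 = 1 + 1470 = 1471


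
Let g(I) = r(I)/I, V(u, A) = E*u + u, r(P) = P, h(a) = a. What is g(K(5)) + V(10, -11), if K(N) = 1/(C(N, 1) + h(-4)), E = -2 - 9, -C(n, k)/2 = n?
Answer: -99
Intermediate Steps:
C(n, k) = -2*n
E = -11
K(N) = 1/(-4 - 2*N) (K(N) = 1/(-2*N - 4) = 1/(-4 - 2*N))
V(u, A) = -10*u (V(u, A) = -11*u + u = -10*u)
g(I) = 1 (g(I) = I/I = 1)
g(K(5)) + V(10, -11) = 1 - 10*10 = 1 - 100 = -99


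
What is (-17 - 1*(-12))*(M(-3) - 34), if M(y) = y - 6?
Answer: 215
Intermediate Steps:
M(y) = -6 + y
(-17 - 1*(-12))*(M(-3) - 34) = (-17 - 1*(-12))*((-6 - 3) - 34) = (-17 + 12)*(-9 - 34) = -5*(-43) = 215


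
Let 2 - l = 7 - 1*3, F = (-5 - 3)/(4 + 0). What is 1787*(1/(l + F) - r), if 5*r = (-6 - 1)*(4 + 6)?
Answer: 98285/4 ≈ 24571.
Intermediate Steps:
r = -14 (r = ((-6 - 1)*(4 + 6))/5 = (-7*10)/5 = (1/5)*(-70) = -14)
F = -2 (F = -8/4 = -8*1/4 = -2)
l = -2 (l = 2 - (7 - 1*3) = 2 - (7 - 3) = 2 - 1*4 = 2 - 4 = -2)
1787*(1/(l + F) - r) = 1787*(1/(-2 - 2) - 1*(-14)) = 1787*(1/(-4) + 14) = 1787*(-1/4 + 14) = 1787*(55/4) = 98285/4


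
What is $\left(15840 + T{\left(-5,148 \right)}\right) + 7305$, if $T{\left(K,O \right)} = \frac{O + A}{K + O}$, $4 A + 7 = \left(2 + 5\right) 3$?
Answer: $\frac{6619773}{286} \approx 23146.0$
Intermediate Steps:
$A = \frac{7}{2}$ ($A = - \frac{7}{4} + \frac{\left(2 + 5\right) 3}{4} = - \frac{7}{4} + \frac{7 \cdot 3}{4} = - \frac{7}{4} + \frac{1}{4} \cdot 21 = - \frac{7}{4} + \frac{21}{4} = \frac{7}{2} \approx 3.5$)
$T{\left(K,O \right)} = \frac{\frac{7}{2} + O}{K + O}$ ($T{\left(K,O \right)} = \frac{O + \frac{7}{2}}{K + O} = \frac{\frac{7}{2} + O}{K + O}$)
$\left(15840 + T{\left(-5,148 \right)}\right) + 7305 = \left(15840 + \frac{\frac{7}{2} + 148}{-5 + 148}\right) + 7305 = \left(15840 + \frac{1}{143} \cdot \frac{303}{2}\right) + 7305 = \left(15840 + \frac{303}{286}\right) + 7305 = \frac{4530543}{286} + 7305 = \frac{6619773}{286}$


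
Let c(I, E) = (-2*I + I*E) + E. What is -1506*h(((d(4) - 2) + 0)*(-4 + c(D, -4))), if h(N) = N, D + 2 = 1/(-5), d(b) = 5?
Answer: -117468/5 ≈ -23494.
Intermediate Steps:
D = -11/5 (D = -2 + 1/(-5) = -2 - ⅕ = -11/5 ≈ -2.2000)
c(I, E) = E - 2*I + E*I (c(I, E) = (-2*I + E*I) + E = E - 2*I + E*I)
-1506*h(((d(4) - 2) + 0)*(-4 + c(D, -4))) = -1506*((5 - 2) + 0)*(-4 + (-4 - 2*(-11/5) - 4*(-11/5))) = -1506*(3 + 0)*(-4 + (-4 + 22/5 + 44/5)) = -4518*(-4 + 46/5) = -4518*26/5 = -1506*78/5 = -117468/5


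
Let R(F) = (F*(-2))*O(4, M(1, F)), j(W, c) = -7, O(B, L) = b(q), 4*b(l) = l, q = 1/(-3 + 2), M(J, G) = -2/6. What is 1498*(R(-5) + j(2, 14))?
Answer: -14231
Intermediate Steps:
M(J, G) = -1/3 (M(J, G) = -2*1/6 = -1/3)
q = -1 (q = 1/(-1) = -1)
b(l) = l/4
O(B, L) = -1/4 (O(B, L) = (1/4)*(-1) = -1/4)
R(F) = F/2 (R(F) = (F*(-2))*(-1/4) = -2*F*(-1/4) = F/2)
1498*(R(-5) + j(2, 14)) = 1498*((1/2)*(-5) - 7) = 1498*(-5/2 - 7) = 1498*(-19/2) = -14231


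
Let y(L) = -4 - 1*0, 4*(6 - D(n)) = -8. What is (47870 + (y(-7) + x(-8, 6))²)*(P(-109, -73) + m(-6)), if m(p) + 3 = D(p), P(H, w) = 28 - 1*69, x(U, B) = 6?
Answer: -1723464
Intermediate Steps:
D(n) = 8 (D(n) = 6 - ¼*(-8) = 6 + 2 = 8)
y(L) = -4 (y(L) = -4 + 0 = -4)
P(H, w) = -41 (P(H, w) = 28 - 69 = -41)
m(p) = 5 (m(p) = -3 + 8 = 5)
(47870 + (y(-7) + x(-8, 6))²)*(P(-109, -73) + m(-6)) = (47870 + (-4 + 6)²)*(-41 + 5) = (47870 + 2²)*(-36) = (47870 + 4)*(-36) = 47874*(-36) = -1723464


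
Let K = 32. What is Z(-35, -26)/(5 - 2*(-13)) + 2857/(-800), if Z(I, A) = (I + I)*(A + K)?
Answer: -424567/24800 ≈ -17.120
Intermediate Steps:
Z(I, A) = 2*I*(32 + A) (Z(I, A) = (I + I)*(A + 32) = (2*I)*(32 + A) = 2*I*(32 + A))
Z(-35, -26)/(5 - 2*(-13)) + 2857/(-800) = (2*(-35)*(32 - 26))/(5 - 2*(-13)) + 2857/(-800) = (2*(-35)*6)/(5 + 26) + 2857*(-1/800) = -420/31 - 2857/800 = -424567/24800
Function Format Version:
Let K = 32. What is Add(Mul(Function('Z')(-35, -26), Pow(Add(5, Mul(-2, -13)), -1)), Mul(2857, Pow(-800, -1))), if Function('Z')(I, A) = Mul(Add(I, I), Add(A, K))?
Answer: Rational(-424567, 24800) ≈ -17.120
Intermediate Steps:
Function('Z')(I, A) = Mul(2, I, Add(32, A)) (Function('Z')(I, A) = Mul(Add(I, I), Add(A, 32)) = Mul(Mul(2, I), Add(32, A)) = Mul(2, I, Add(32, A)))
Add(Mul(Function('Z')(-35, -26), Pow(Add(5, Mul(-2, -13)), -1)), Mul(2857, Pow(-800, -1))) = Add(Mul(Mul(2, -35, Add(32, -26)), Pow(Add(5, Mul(-2, -13)), -1)), Mul(2857, Pow(-800, -1))) = Add(Mul(Mul(2, -35, 6), Pow(Add(5, 26), -1)), Mul(2857, Rational(-1, 800))) = Add(Mul(-420, Pow(31, -1)), Rational(-2857, 800)) = Add(Mul(-420, Rational(1, 31)), Rational(-2857, 800)) = Add(Rational(-420, 31), Rational(-2857, 800)) = Rational(-424567, 24800)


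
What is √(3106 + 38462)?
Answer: 4*√2598 ≈ 203.88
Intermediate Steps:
√(3106 + 38462) = √41568 = 4*√2598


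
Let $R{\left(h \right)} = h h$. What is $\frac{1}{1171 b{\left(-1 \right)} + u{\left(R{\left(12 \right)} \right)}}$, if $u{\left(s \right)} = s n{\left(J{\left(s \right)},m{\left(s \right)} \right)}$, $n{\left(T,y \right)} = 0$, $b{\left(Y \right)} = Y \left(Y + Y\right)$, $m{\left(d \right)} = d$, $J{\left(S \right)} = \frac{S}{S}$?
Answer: $\frac{1}{2342} \approx 0.00042699$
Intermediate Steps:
$J{\left(S \right)} = 1$
$b{\left(Y \right)} = 2 Y^{2}$ ($b{\left(Y \right)} = Y 2 Y = 2 Y^{2}$)
$R{\left(h \right)} = h^{2}$
$u{\left(s \right)} = 0$ ($u{\left(s \right)} = s 0 = 0$)
$\frac{1}{1171 b{\left(-1 \right)} + u{\left(R{\left(12 \right)} \right)}} = \frac{1}{1171 \cdot 2 \left(-1\right)^{2} + 0} = \frac{1}{1171 \cdot 2 \cdot 1 + 0} = \frac{1}{1171 \cdot 2 + 0} = \frac{1}{2342 + 0} = \frac{1}{2342}$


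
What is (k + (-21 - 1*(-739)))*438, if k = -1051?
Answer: -145854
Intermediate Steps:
(k + (-21 - 1*(-739)))*438 = (-1051 + (-21 - 1*(-739)))*438 = (-1051 + (-21 + 739))*438 = (-1051 + 718)*438 = -333*438 = -145854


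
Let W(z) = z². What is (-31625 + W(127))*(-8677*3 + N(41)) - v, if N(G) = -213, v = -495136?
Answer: 407172160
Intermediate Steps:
(-31625 + W(127))*(-8677*3 + N(41)) - v = (-31625 + 127²)*(-8677*3 - 213) - 1*(-495136) = (-31625 + 16129)*(-26031 - 213) + 495136 = -15496*(-26244) + 495136 = 406677024 + 495136 = 407172160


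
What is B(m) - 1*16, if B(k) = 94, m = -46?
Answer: 78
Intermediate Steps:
B(m) - 1*16 = 94 - 1*16 = 94 - 16 = 78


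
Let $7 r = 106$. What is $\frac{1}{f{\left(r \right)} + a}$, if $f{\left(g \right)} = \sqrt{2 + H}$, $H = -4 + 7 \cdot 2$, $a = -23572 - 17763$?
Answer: $- \frac{41335}{1708582213} - \frac{2 \sqrt{3}}{1708582213} \approx -2.4195 \cdot 10^{-5}$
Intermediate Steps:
$a = -41335$
$r = \frac{106}{7}$ ($r = \frac{1}{7} \cdot 106 = \frac{106}{7} \approx 15.143$)
$H = 10$ ($H = -4 + 14 = 10$)
$f{\left(g \right)} = 2 \sqrt{3}$ ($f{\left(g \right)} = \sqrt{2 + 10} = \sqrt{12} = 2 \sqrt{3}$)
$\frac{1}{f{\left(r \right)} + a} = \frac{1}{2 \sqrt{3} - 41335} = \frac{1}{-41335 + 2 \sqrt{3}}$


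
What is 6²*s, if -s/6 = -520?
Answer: 112320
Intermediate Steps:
s = 3120 (s = -6*(-520) = 3120)
6²*s = 6²*3120 = 36*3120 = 112320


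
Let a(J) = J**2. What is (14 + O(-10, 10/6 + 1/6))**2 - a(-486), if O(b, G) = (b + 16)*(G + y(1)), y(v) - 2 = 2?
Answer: -233795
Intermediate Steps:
y(v) = 4 (y(v) = 2 + 2 = 4)
O(b, G) = (4 + G)*(16 + b) (O(b, G) = (b + 16)*(G + 4) = (16 + b)*(4 + G) = (4 + G)*(16 + b))
(14 + O(-10, 10/6 + 1/6))**2 - a(-486) = (14 + (64 + 4*(-10) + 16*(10/6 + 1/6) + (10/6 + 1/6)*(-10)))**2 - 1*(-486)**2 = (14 + (64 - 40 + 16*(10*(1/6) + 1*(1/6)) + (10*(1/6) + 1*(1/6))*(-10)))**2 - 1*236196 = (14 + (64 - 40 + 16*(5/3 + 1/6) + (5/3 + 1/6)*(-10)))**2 - 236196 = (14 + (64 - 40 + 16*(11/6) + (11/6)*(-10)))**2 - 236196 = (14 + (64 - 40 + 88/3 - 55/3))**2 - 236196 = (14 + 35)**2 - 236196 = 49**2 - 236196 = 2401 - 236196 = -233795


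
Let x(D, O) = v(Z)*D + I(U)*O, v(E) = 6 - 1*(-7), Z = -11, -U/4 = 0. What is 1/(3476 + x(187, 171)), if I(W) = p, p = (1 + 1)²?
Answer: 1/6591 ≈ 0.00015172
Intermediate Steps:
U = 0 (U = -4*0 = 0)
p = 4 (p = 2² = 4)
I(W) = 4
v(E) = 13 (v(E) = 6 + 7 = 13)
x(D, O) = 4*O + 13*D (x(D, O) = 13*D + 4*O = 4*O + 13*D)
1/(3476 + x(187, 171)) = 1/(3476 + (4*171 + 13*187)) = 1/(3476 + (684 + 2431)) = 1/(3476 + 3115) = 1/6591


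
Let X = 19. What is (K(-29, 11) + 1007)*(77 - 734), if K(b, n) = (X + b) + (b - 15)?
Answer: -626121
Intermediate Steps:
K(b, n) = 4 + 2*b (K(b, n) = (19 + b) + (b - 15) = (19 + b) + (-15 + b) = 4 + 2*b)
(K(-29, 11) + 1007)*(77 - 734) = ((4 + 2*(-29)) + 1007)*(77 - 734) = ((4 - 58) + 1007)*(-657) = (-54 + 1007)*(-657) = 953*(-657) = -626121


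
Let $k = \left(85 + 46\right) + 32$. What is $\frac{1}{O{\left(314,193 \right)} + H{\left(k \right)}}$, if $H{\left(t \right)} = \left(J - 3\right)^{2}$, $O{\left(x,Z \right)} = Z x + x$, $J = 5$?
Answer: $\frac{1}{60920} \approx 1.6415 \cdot 10^{-5}$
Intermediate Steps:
$O{\left(x,Z \right)} = x + Z x$
$k = 163$ ($k = 131 + 32 = 163$)
$H{\left(t \right)} = 4$ ($H{\left(t \right)} = \left(5 - 3\right)^{2} = 2^{2} = 4$)
$\frac{1}{O{\left(314,193 \right)} + H{\left(k \right)}} = \frac{1}{314 \left(1 + 193\right) + 4} = \frac{1}{314 \cdot 194 + 4} = \frac{1}{60916 + 4} = \frac{1}{60920}$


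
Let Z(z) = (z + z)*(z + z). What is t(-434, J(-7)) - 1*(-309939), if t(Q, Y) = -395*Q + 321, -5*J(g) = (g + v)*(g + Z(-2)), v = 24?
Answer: 481690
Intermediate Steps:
Z(z) = 4*z**2 (Z(z) = (2*z)*(2*z) = 4*z**2)
J(g) = -(16 + g)*(24 + g)/5 (J(g) = -(g + 24)*(g + 4*(-2)**2)/5 = -(24 + g)*(g + 4*4)/5 = -(24 + g)*(g + 16)/5 = -(24 + g)*(16 + g)/5 = -(16 + g)*(24 + g)/5)
t(Q, Y) = 321 - 395*Q
t(-434, J(-7)) - 1*(-309939) = (321 - 395*(-434)) - 1*(-309939) = (321 + 171430) + 309939 = 171751 + 309939 = 481690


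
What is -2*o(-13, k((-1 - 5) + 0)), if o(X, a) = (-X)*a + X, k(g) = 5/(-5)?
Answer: 52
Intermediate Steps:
k(g) = -1 (k(g) = 5*(-1/5) = -1)
o(X, a) = X - X*a (o(X, a) = -X*a + X = X - X*a)
-2*o(-13, k((-1 - 5) + 0)) = -(-26)*(1 - 1*(-1)) = -(-26)*(1 + 1) = -(-26)*2 = -2*(-26) = 52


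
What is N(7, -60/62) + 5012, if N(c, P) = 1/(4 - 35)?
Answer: 155371/31 ≈ 5012.0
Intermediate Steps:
N(c, P) = -1/31 (N(c, P) = 1/(-31) = -1/31)
N(7, -60/62) + 5012 = -1/31 + 5012 = 155371/31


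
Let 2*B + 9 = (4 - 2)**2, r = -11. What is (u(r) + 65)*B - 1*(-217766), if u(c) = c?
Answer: 217631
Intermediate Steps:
B = -5/2 (B = -9/2 + (4 - 2)**2/2 = -9/2 + (1/2)*2**2 = -9/2 + (1/2)*4 = -9/2 + 2 = -5/2 ≈ -2.5000)
(u(r) + 65)*B - 1*(-217766) = (-11 + 65)*(-5/2) - 1*(-217766) = 54*(-5/2) + 217766 = -135 + 217766 = 217631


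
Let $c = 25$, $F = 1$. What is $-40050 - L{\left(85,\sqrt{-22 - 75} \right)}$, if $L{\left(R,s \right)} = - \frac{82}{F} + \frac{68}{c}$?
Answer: $- \frac{999268}{25} \approx -39971.0$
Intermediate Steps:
$L{\left(R,s \right)} = - \frac{1982}{25}$ ($L{\left(R,s \right)} = - \frac{82}{1} + \frac{68}{25} = \left(-82\right) 1 + 68 \cdot \frac{1}{25} = -82 + \frac{68}{25} = - \frac{1982}{25}$)
$-40050 - L{\left(85,\sqrt{-22 - 75} \right)} = -40050 - - \frac{1982}{25} = -40050 + \frac{1982}{25} = - \frac{999268}{25}$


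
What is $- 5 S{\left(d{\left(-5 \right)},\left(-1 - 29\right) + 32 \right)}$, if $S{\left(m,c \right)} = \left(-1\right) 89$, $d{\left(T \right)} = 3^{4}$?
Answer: $445$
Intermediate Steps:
$d{\left(T \right)} = 81$
$S{\left(m,c \right)} = -89$
$- 5 S{\left(d{\left(-5 \right)},\left(-1 - 29\right) + 32 \right)} = \left(-5\right) \left(-89\right) = 445$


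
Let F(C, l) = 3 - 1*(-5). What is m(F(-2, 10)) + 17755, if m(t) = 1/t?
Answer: 142041/8 ≈ 17755.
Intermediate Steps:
F(C, l) = 8 (F(C, l) = 3 + 5 = 8)
m(F(-2, 10)) + 17755 = 1/8 + 17755 = ⅛ + 17755 = 142041/8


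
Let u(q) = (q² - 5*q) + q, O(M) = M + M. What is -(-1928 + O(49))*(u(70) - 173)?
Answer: 8138010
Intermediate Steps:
O(M) = 2*M
u(q) = q² - 4*q
-(-1928 + O(49))*(u(70) - 173) = -(-1928 + 2*49)*(70*(-4 + 70) - 173) = -(-1928 + 98)*(70*66 - 173) = -(-1830)*(4620 - 173) = -(-1830)*4447 = -1*(-8138010) = 8138010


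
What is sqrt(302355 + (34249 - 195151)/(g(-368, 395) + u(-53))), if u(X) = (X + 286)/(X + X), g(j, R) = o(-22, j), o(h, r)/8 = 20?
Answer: 3*sqrt(9367931209319)/16727 ≈ 548.94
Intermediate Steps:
o(h, r) = 160 (o(h, r) = 8*20 = 160)
g(j, R) = 160
u(X) = (286 + X)/(2*X) (u(X) = (286 + X)/((2*X)) = (286 + X)*(1/(2*X)) = (286 + X)/(2*X))
sqrt(302355 + (34249 - 195151)/(g(-368, 395) + u(-53))) = sqrt(302355 + (34249 - 195151)/(160 + (1/2)*(286 - 53)/(-53))) = sqrt(302355 - 160902/(160 + (1/2)*(-1/53)*233)) = sqrt(302355 - 160902/(160 - 233/106)) = sqrt(302355 - 160902/16727/106) = sqrt(302355 - 160902*106/16727) = sqrt(302355 - 17055612/16727) = sqrt(5040436473/16727) = 3*sqrt(9367931209319)/16727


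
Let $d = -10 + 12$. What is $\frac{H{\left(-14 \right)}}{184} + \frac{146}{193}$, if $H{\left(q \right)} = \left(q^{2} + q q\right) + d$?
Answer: $\frac{51453}{17756} \approx 2.8978$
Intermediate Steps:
$d = 2$
$H{\left(q \right)} = 2 + 2 q^{2}$ ($H{\left(q \right)} = \left(q^{2} + q q\right) + 2 = \left(q^{2} + q^{2}\right) + 2 = 2 q^{2} + 2 = 2 + 2 q^{2}$)
$\frac{H{\left(-14 \right)}}{184} + \frac{146}{193} = \frac{2 + 2 \left(-14\right)^{2}}{184} + \frac{146}{193} = \left(2 + 2 \cdot 196\right) \frac{1}{184} + 146 \cdot \frac{1}{193} = \left(2 + 392\right) \frac{1}{184} + \frac{146}{193} = 394 \cdot \frac{1}{184} + \frac{146}{193} = \frac{197}{92} + \frac{146}{193} = \frac{51453}{17756}$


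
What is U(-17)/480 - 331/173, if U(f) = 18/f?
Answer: -450679/235280 ≈ -1.9155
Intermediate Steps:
U(-17)/480 - 331/173 = (18/(-17))/480 - 331/173 = (18*(-1/17))*(1/480) - 331*1/173 = -18/17*1/480 - 331/173 = -3/1360 - 331/173 = -450679/235280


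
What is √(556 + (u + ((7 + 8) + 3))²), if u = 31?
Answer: √2957 ≈ 54.378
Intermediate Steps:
√(556 + (u + ((7 + 8) + 3))²) = √(556 + (31 + ((7 + 8) + 3))²) = √(556 + (31 + (15 + 3))²) = √(556 + (31 + 18)²) = √(556 + 49²) = √(556 + 2401) = √2957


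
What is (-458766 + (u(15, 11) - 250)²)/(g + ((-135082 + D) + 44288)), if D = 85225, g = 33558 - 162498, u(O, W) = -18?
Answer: 12482/4339 ≈ 2.8767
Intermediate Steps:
g = -128940
(-458766 + (u(15, 11) - 250)²)/(g + ((-135082 + D) + 44288)) = (-458766 + (-18 - 250)²)/(-128940 + ((-135082 + 85225) + 44288)) = (-458766 + (-268)²)/(-128940 + (-49857 + 44288)) = (-458766 + 71824)/(-128940 - 5569) = -386942/(-134509) = -386942*(-1/134509) = 12482/4339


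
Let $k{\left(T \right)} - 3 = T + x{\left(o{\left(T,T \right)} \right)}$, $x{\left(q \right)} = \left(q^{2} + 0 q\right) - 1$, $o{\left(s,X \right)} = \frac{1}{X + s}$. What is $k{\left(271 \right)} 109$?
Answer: $\frac{8741535457}{293764} \approx 29757.0$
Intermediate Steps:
$x{\left(q \right)} = -1 + q^{2}$ ($x{\left(q \right)} = \left(q^{2} + 0\right) - 1 = q^{2} - 1 = -1 + q^{2}$)
$k{\left(T \right)} = 2 + T + \frac{1}{4 T^{2}}$ ($k{\left(T \right)} = 3 + \left(T + \left(-1 + \left(\frac{1}{T + T}\right)^{2}\right)\right) = 3 + \left(T + \left(-1 + \left(\frac{1}{2 T}\right)^{2}\right)\right) = 3 - \left(1 - T - \frac{1}{4 T^{2}}\right) = 3 + \left(-1 + T + \frac{1}{4 T^{2}}\right) = 2 + T + \frac{1}{4 T^{2}}$)
$k{\left(271 \right)} 109 = \left(2 + 271 + \frac{1}{4 \cdot 73441}\right) 109 = \left(2 + 271 + \frac{1}{4} \cdot \frac{1}{73441}\right) 109 = \left(2 + 271 + \frac{1}{293764}\right) 109 = \frac{80197573}{293764} \cdot 109 = \frac{8741535457}{293764}$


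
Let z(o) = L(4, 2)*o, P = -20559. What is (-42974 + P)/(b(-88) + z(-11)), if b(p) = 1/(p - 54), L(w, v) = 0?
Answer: 9021686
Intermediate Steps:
z(o) = 0 (z(o) = 0*o = 0)
b(p) = 1/(-54 + p)
(-42974 + P)/(b(-88) + z(-11)) = (-42974 - 20559)/(1/(-54 - 88) + 0) = -63533/(1/(-142) + 0) = -63533/(-1/142 + 0) = -63533/(-1/142) = -63533*(-142) = 9021686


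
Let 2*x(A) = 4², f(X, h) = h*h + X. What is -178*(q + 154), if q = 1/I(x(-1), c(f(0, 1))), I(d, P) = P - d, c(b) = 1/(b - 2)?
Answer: -246530/9 ≈ -27392.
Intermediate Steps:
f(X, h) = X + h² (f(X, h) = h² + X = X + h²)
c(b) = 1/(-2 + b)
x(A) = 8 (x(A) = (½)*4² = (½)*16 = 8)
q = -⅑ (q = 1/(1/(-2 + (0 + 1²)) - 1*8) = 1/(1/(-2 + (0 + 1)) - 8) = 1/(1/(-2 + 1) - 8) = 1/(1/(-1) - 8) = 1/(-1 - 8) = 1/(-9) = -⅑ ≈ -0.11111)
-178*(q + 154) = -178*(-⅑ + 154) = -178*1385/9 = -246530/9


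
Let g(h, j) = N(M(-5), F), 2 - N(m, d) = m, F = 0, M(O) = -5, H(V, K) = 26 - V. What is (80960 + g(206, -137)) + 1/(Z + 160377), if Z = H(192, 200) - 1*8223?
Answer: 12306012397/151988 ≈ 80967.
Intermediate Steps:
Z = -8389 (Z = (26 - 1*192) - 1*8223 = (26 - 192) - 8223 = -166 - 8223 = -8389)
N(m, d) = 2 - m
g(h, j) = 7 (g(h, j) = 2 - 1*(-5) = 2 + 5 = 7)
(80960 + g(206, -137)) + 1/(Z + 160377) = (80960 + 7) + 1/(-8389 + 160377) = 80967 + 1/151988 = 12306012397/151988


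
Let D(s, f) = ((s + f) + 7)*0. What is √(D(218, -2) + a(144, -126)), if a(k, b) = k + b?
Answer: 3*√2 ≈ 4.2426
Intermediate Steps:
D(s, f) = 0 (D(s, f) = ((f + s) + 7)*0 = (7 + f + s)*0 = 0)
a(k, b) = b + k
√(D(218, -2) + a(144, -126)) = √(0 + (-126 + 144)) = √(0 + 18) = √18 = 3*√2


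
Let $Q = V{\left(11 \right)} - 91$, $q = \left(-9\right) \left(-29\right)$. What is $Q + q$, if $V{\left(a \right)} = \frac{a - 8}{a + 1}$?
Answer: $\frac{681}{4} \approx 170.25$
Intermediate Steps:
$q = 261$
$V{\left(a \right)} = \frac{-8 + a}{1 + a}$
$Q = - \frac{363}{4}$ ($Q = \frac{-8 + 11}{1 + 11} - 91 = \frac{1}{12} \cdot 3 - 91 = \frac{1}{4} - 91 = - \frac{363}{4} \approx -90.75$)
$Q + q = - \frac{363}{4} + 261 = \frac{681}{4}$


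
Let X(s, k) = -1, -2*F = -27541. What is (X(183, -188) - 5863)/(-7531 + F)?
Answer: -11728/12479 ≈ -0.93982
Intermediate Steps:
F = 27541/2 (F = -½*(-27541) = 27541/2 ≈ 13771.)
(X(183, -188) - 5863)/(-7531 + F) = (-1 - 5863)/(-7531 + 27541/2) = -5864/12479/2 = -5864*2/12479 = -11728/12479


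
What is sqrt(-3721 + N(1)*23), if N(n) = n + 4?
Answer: I*sqrt(3606) ≈ 60.05*I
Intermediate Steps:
N(n) = 4 + n
sqrt(-3721 + N(1)*23) = sqrt(-3721 + (4 + 1)*23) = sqrt(-3721 + 5*23) = sqrt(-3721 + 115) = sqrt(-3606) = I*sqrt(3606)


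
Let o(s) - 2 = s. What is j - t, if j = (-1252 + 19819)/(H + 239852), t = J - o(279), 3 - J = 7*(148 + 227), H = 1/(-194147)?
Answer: 45062096156926/15522182081 ≈ 2903.1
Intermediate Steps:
o(s) = 2 + s
H = -1/194147 ≈ -5.1507e-6
J = -2622 (J = 3 - 7*(148 + 227) = 3 - 7*375 = 3 - 1*2625 = 3 - 2625 = -2622)
t = -2903 (t = -2622 - (2 + 279) = -2622 - 1*281 = -2622 - 281 = -2903)
j = 1201575783/15522182081 (j = (-1252 + 19819)/(-1/194147 + 239852) = 18567/(46566546243/194147) = 18567*(194147/46566546243) = 1201575783/15522182081 ≈ 0.077410)
j - t = 1201575783/15522182081 - 1*(-2903) = 1201575783/15522182081 + 2903 = 45062096156926/15522182081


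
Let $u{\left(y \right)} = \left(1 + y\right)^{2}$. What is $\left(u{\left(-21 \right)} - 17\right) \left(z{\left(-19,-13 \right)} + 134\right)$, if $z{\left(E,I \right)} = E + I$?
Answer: $39066$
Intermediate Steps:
$\left(u{\left(-21 \right)} - 17\right) \left(z{\left(-19,-13 \right)} + 134\right) = \left(\left(1 - 21\right)^{2} - 17\right) \left(\left(-19 - 13\right) + 134\right) = \left(\left(-20\right)^{2} - 17\right) \left(-32 + 134\right) = \left(400 - 17\right) 102 = 383 \cdot 102 = 39066$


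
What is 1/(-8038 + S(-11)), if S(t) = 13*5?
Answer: -1/7973 ≈ -0.00012542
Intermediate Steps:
S(t) = 65
1/(-8038 + S(-11)) = 1/(-8038 + 65) = 1/(-7973) = -1/7973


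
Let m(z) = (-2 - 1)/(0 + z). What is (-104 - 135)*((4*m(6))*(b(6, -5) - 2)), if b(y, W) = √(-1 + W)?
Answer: -956 + 478*I*√6 ≈ -956.0 + 1170.9*I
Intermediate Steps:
m(z) = -3/z
(-104 - 135)*((4*m(6))*(b(6, -5) - 2)) = (-104 - 135)*((4*(-3/6))*(√(-1 - 5) - 2)) = -239*4*(-3*⅙)*(√(-6) - 2) = -239*4*(-½)*(I*√6 - 2) = -(-478)*(-2 + I*√6) = -239*(4 - 2*I*√6) = -956 + 478*I*√6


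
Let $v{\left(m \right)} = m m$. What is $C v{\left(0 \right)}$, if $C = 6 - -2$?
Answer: $0$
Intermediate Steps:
$v{\left(m \right)} = m^{2}$
$C = 8$ ($C = 6 + 2 = 8$)
$C v{\left(0 \right)} = 8 \cdot 0^{2} = 8 \cdot 0 = 0$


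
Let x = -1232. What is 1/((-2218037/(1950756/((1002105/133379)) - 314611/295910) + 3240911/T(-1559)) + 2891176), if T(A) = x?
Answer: 903378355219890704/2609441666518664427986997 ≈ 3.4620e-7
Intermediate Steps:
T(A) = -1232
1/((-2218037/(1950756/((1002105/133379)) - 314611/295910) + 3240911/T(-1559)) + 2891176) = 1/((-2218037/(1950756/((1002105/133379)) - 314611/295910) + 3240911/(-1232)) + 2891176) = 1/((-2218037/(1950756/((1002105*(1/133379))) - 314611*1/295910) + 3240911*(-1/1232)) + 2891176) = 1/((-2218037/(1950756/(1002105/133379) - 314611/295910) - 3240911/1232) + 2891176) = 1/((-2218037/(1950756*(133379/1002105) - 314611/295910) - 3240911/1232) + 2891176) = 1/((-2218037/(86729961508/334035 - 314611/295910) - 3240911/1232) + 2891176) = 1/((-2218037/5132831563749379/19768859370 - 3240911/1232) + 2891176) = 1/((-2218037*19768859370/5132831563749379 - 3240911/1232) + 2891176) = 1/((-43848061530456690/5132831563749379 - 3240911/1232) + 2891176) = 1/(-2384153012558298040907/903378355219890704 + 2891176) = 1/(2609441666518664427986997/903378355219890704) = 903378355219890704/2609441666518664427986997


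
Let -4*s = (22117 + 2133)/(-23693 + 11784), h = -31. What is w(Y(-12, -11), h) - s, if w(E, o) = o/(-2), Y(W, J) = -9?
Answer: 178527/11909 ≈ 14.991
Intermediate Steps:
s = 12125/23818 (s = -(22117 + 2133)/(4*(-23693 + 11784)) = -12125/(2*(-11909)) = -12125*(-1)/(2*11909) = -¼*(-24250/11909) = 12125/23818 ≈ 0.50907)
w(E, o) = -o/2 (w(E, o) = o*(-½) = -o/2)
w(Y(-12, -11), h) - s = -½*(-31) - 1*12125/23818 = 31/2 - 12125/23818 = 178527/11909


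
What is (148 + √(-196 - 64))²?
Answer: 21644 + 592*I*√65 ≈ 21644.0 + 4772.9*I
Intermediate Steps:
(148 + √(-196 - 64))² = (148 + √(-260))² = (148 + 2*I*√65)²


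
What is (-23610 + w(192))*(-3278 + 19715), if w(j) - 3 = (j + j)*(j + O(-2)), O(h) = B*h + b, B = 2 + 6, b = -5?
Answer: 691290909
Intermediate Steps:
B = 8
O(h) = -5 + 8*h (O(h) = 8*h - 5 = -5 + 8*h)
w(j) = 3 + 2*j*(-21 + j) (w(j) = 3 + (j + j)*(j + (-5 + 8*(-2))) = 3 + (2*j)*(j + (-5 - 16)) = 3 + (2*j)*(j - 21) = 3 + (2*j)*(-21 + j) = 3 + 2*j*(-21 + j))
(-23610 + w(192))*(-3278 + 19715) = (-23610 + (3 - 42*192 + 2*192**2))*(-3278 + 19715) = (-23610 + (3 - 8064 + 2*36864))*16437 = (-23610 + (3 - 8064 + 73728))*16437 = (-23610 + 65667)*16437 = 42057*16437 = 691290909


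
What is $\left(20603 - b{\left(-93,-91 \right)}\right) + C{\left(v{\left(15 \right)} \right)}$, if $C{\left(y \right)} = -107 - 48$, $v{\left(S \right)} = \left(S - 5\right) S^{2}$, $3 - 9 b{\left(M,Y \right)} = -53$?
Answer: $\frac{183976}{9} \approx 20442.0$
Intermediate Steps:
$b{\left(M,Y \right)} = \frac{56}{9}$ ($b{\left(M,Y \right)} = \frac{1}{3} - - \frac{53}{9} = \frac{1}{3} + \frac{53}{9} = \frac{56}{9}$)
$v{\left(S \right)} = S^{2} \left(-5 + S\right)$ ($v{\left(S \right)} = \left(S - 5\right) S^{2} = \left(-5 + S\right) S^{2} = S^{2} \left(-5 + S\right)$)
$C{\left(y \right)} = -155$ ($C{\left(y \right)} = -107 - 48 = -155$)
$\left(20603 - b{\left(-93,-91 \right)}\right) + C{\left(v{\left(15 \right)} \right)} = \left(20603 - \frac{56}{9}\right) - 155 = \frac{185371}{9} - 155 = \frac{183976}{9}$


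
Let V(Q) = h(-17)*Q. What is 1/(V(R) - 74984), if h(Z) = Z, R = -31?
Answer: -1/74457 ≈ -1.3431e-5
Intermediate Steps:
V(Q) = -17*Q
1/(V(R) - 74984) = 1/(-17*(-31) - 74984) = 1/(527 - 74984) = 1/(-74457) = -1/74457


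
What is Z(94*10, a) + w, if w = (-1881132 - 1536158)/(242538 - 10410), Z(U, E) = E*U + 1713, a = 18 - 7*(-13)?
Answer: 12089026427/116064 ≈ 1.0416e+5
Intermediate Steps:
a = 109 (a = 18 + 91 = 109)
Z(U, E) = 1713 + E*U
w = -1708645/116064 (w = -3417290/232128 = -3417290*1/232128 = -1708645/116064 ≈ -14.722)
Z(94*10, a) + w = (1713 + 109*(94*10)) - 1708645/116064 = (1713 + 109*940) - 1708645/116064 = (1713 + 102460) - 1708645/116064 = 104173 - 1708645/116064 = 12089026427/116064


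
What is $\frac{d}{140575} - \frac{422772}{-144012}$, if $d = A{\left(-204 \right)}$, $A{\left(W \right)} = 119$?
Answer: $\frac{4954025944}{1687040575} \approx 2.9365$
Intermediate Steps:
$d = 119$
$\frac{d}{140575} - \frac{422772}{-144012} = \frac{119}{140575} - \frac{422772}{-144012} = 119 \cdot \frac{1}{140575} - - \frac{35231}{12001} = \frac{119}{140575} + \frac{35231}{12001} = \frac{4954025944}{1687040575}$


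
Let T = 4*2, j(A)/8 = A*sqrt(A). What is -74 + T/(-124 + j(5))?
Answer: -34176/461 - 20*sqrt(5)/461 ≈ -74.231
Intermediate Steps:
j(A) = 8*A**(3/2) (j(A) = 8*(A*sqrt(A)) = 8*A**(3/2))
T = 8
-74 + T/(-124 + j(5)) = -74 + 8/(-124 + 8*5**(3/2)) = -74 + 8/(-124 + 8*(5*sqrt(5))) = -74 + 8/(-124 + 40*sqrt(5))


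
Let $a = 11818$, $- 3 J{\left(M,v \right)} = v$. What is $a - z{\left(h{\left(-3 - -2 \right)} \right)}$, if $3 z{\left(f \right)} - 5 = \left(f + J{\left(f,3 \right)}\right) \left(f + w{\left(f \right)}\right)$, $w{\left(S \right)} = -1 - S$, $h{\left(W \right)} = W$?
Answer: $\frac{35447}{3} \approx 11816.0$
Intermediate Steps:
$J{\left(M,v \right)} = - \frac{v}{3}$
$z{\left(f \right)} = 2 - \frac{f}{3}$ ($z{\left(f \right)} = \frac{5}{3} + \frac{\left(f - 1\right) \left(f - \left(1 + f\right)\right)}{3} = \frac{5}{3} + \frac{\left(f - 1\right) \left(-1\right)}{3} = \frac{5}{3} + \frac{\left(-1 + f\right) \left(-1\right)}{3} = \frac{5}{3} + \frac{1 - f}{3} = \frac{5}{3} - \left(- \frac{1}{3} + \frac{f}{3}\right) = 2 - \frac{f}{3}$)
$a - z{\left(h{\left(-3 - -2 \right)} \right)} = 11818 - \left(2 - \frac{-3 - -2}{3}\right) = 11818 - \left(2 - \frac{-3 + 2}{3}\right) = 11818 - \left(2 - - \frac{1}{3}\right) = 11818 - \left(2 + \frac{1}{3}\right) = 11818 - \frac{7}{3} = \frac{35447}{3}$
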